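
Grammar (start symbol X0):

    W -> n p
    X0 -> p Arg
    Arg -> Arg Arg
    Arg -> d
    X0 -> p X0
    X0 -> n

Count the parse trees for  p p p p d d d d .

5

Parse trees for p p p p d d d d:
  [X0 p [X0 p [X0 p [X0 p [Arg [Arg d] [Arg [Arg d] [Arg [Arg d] [Arg d]]]]]]]]
  [X0 p [X0 p [X0 p [X0 p [Arg [Arg d] [Arg [Arg [Arg d] [Arg d]] [Arg d]]]]]]]
  [X0 p [X0 p [X0 p [X0 p [Arg [Arg [Arg d] [Arg d]] [Arg [Arg d] [Arg d]]]]]]]
  [X0 p [X0 p [X0 p [X0 p [Arg [Arg [Arg d] [Arg [Arg d] [Arg d]]] [Arg d]]]]]]
  [X0 p [X0 p [X0 p [X0 p [Arg [Arg [Arg [Arg d] [Arg d]] [Arg d]] [Arg d]]]]]]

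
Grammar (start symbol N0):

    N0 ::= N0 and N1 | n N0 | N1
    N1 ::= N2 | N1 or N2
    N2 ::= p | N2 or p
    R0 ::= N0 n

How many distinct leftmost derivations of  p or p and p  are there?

2

Parse trees for p or p and p:
  [N0 [N0 [N1 [N2 [N2 p] or p]]] and [N1 [N2 p]]]
  [N0 [N0 [N1 [N1 [N2 p]] or [N2 p]]] and [N1 [N2 p]]]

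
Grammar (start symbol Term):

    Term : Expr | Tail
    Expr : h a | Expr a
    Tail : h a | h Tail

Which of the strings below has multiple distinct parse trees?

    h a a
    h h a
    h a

h a

h a a: 1 tree
h h a: 1 tree
h a: 2 trees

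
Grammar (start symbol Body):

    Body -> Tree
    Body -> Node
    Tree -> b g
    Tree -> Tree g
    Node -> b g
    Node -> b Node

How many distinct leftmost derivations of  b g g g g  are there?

Parse trees for b g g g g:
  [Body [Tree [Tree [Tree [Tree b g] g] g] g]]

1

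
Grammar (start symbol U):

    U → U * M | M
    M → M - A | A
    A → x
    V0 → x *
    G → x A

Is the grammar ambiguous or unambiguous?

Unambiguous

Only U, M, A are reachable from U; ignoring the rest: This is a standard precedence ladder (U over M over A), with each level left-recursive on its own operator ('*' at U, '-' at M). That structure is LR(1), hence unambiguous.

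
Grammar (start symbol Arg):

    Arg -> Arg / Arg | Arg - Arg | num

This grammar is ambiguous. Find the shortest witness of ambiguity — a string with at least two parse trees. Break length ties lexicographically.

length 1: no string has ≥2 trees
length 3: no string has ≥2 trees
length 5: num - num - num has 2 parse trees

Two derivations of num - num - num:
  Arg ⇒ Arg - Arg ⇒ Arg - Arg - Arg ⇒ num - Arg - Arg ⇒ num - num - Arg ⇒ num - num - num
  Arg ⇒ Arg - Arg ⇒ num - Arg ⇒ num - Arg - Arg ⇒ num - num - Arg ⇒ num - num - num

num - num - num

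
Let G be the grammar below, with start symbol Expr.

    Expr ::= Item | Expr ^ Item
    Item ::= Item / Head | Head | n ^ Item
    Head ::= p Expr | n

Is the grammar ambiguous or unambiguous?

Witness: n ^ n

Derivation 1: Expr ⇒ Item ⇒ n ^ Item ⇒ n ^ Head ⇒ n ^ n
Derivation 2: Expr ⇒ Expr ^ Item ⇒ Item ^ Item ⇒ Head ^ Item ⇒ n ^ Item ⇒ n ^ Head ⇒ n ^ n

Two distinct leftmost derivations for the same string.

Ambiguous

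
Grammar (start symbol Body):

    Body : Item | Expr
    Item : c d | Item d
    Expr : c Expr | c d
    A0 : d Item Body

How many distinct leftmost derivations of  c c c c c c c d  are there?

Parse trees for c c c c c c c d:
  [Body [Expr c [Expr c [Expr c [Expr c [Expr c [Expr c [Expr c d]]]]]]]]

1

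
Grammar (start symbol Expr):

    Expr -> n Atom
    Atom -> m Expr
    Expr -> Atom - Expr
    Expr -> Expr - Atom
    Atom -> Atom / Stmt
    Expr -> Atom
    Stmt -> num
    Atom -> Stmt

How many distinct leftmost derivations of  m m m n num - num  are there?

7

Parse trees for m m m n num - num:
  [Expr [Atom m [Expr [Atom m [Expr [Atom m [Expr n [Atom [Stmt num]]]]]]]] - [Expr [Atom [Stmt num]]]]
  [Expr [Expr [Atom m [Expr [Atom m [Expr [Atom m [Expr n [Atom [Stmt num]]]]]]]]] - [Atom [Stmt num]]]
  [Expr [Atom m [Expr [Atom m [Expr [Atom m [Expr n [Atom [Stmt num]]]]]] - [Expr [Atom [Stmt num]]]]]]
  [Expr [Atom m [Expr [Expr [Atom m [Expr [Atom m [Expr n [Atom [Stmt num]]]]]]] - [Atom [Stmt num]]]]]
  [Expr [Atom m [Expr [Atom m [Expr [Atom m [Expr n [Atom [Stmt num]]]] - [Expr [Atom [Stmt num]]]]]]]]
  [Expr [Atom m [Expr [Atom m [Expr [Expr [Atom m [Expr n [Atom [Stmt num]]]]] - [Atom [Stmt num]]]]]]]
  [Expr [Atom m [Expr [Atom m [Expr [Atom m [Expr [Expr n [Atom [Stmt num]]] - [Atom [Stmt num]]]]]]]]]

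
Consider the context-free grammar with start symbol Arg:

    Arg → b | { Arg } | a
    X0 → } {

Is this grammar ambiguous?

(X0 is unreachable from Arg, so its rules don't affect L(Arg).) L(Arg) is { openⁿ atom closeⁿ : n ≥ 0 }. The bracket depth fixes n, and the derivation is forced at every step.

Unambiguous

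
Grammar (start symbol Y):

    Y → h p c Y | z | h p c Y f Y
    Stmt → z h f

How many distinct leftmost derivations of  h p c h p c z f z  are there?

Parse trees for h p c h p c z f z:
  [Y h p c [Y h p c [Y z] f [Y z]]]
  [Y h p c [Y h p c [Y z]] f [Y z]]

2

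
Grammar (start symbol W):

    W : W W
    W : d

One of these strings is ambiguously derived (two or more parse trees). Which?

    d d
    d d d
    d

d d: 1 tree
d d d: 2 trees
d: 1 tree

d d d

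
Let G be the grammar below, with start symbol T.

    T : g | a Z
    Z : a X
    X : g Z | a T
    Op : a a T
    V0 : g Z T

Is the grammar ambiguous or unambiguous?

Unambiguous

(Op, V0 are unreachable from T, so their rules don't affect L(T).) Restricted to the reachable nonterminals, every rule has the form A → t or A → t B, and no two rules for the same A share a first terminal. The grammar encodes a DFA — one run per string.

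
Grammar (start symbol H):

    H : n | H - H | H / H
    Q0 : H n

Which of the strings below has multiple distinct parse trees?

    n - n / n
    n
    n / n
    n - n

n - n / n

n - n / n: 2 trees
n: 1 tree
n / n: 1 tree
n - n: 1 tree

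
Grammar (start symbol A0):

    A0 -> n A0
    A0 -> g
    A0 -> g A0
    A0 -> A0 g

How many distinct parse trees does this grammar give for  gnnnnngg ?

8

Parse trees for gnnnnngg:
  [A0 g [A0 n [A0 n [A0 n [A0 n [A0 n [A0 g [A0 g]]]]]]]]
  [A0 g [A0 n [A0 n [A0 n [A0 n [A0 n [A0 [A0 g] g]]]]]]]
  [A0 g [A0 n [A0 n [A0 n [A0 n [A0 [A0 n [A0 g]] g]]]]]]
  [A0 g [A0 n [A0 n [A0 n [A0 [A0 n [A0 n [A0 g]]] g]]]]]
  [A0 g [A0 n [A0 n [A0 [A0 n [A0 n [A0 n [A0 g]]]] g]]]]
  [A0 g [A0 n [A0 [A0 n [A0 n [A0 n [A0 n [A0 g]]]]] g]]]
  [A0 g [A0 [A0 n [A0 n [A0 n [A0 n [A0 n [A0 g]]]]]] g]]
  [A0 [A0 g [A0 n [A0 n [A0 n [A0 n [A0 n [A0 g]]]]]]] g]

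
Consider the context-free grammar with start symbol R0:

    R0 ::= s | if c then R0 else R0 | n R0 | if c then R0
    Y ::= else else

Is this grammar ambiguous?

Witness: if c then if c then s else s

Derivation 1: R0 ⇒ if c then R0 else R0 ⇒ if c then if c then R0 else R0 ⇒ if c then if c then s else R0 ⇒ if c then if c then s else s
Derivation 2: R0 ⇒ if c then R0 ⇒ if c then if c then R0 else R0 ⇒ if c then if c then s else R0 ⇒ if c then if c then s else s

Two distinct leftmost derivations for the same string.

Ambiguous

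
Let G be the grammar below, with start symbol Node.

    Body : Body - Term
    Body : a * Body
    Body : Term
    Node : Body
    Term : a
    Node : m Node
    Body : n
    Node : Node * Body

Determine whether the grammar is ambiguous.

Ambiguous

Witness: a * a

Derivation 1: Node ⇒ Body ⇒ a * Body ⇒ a * Term ⇒ a * a
Derivation 2: Node ⇒ Node * Body ⇒ Body * Body ⇒ Term * Body ⇒ a * Body ⇒ a * Term ⇒ a * a

Two distinct leftmost derivations for the same string.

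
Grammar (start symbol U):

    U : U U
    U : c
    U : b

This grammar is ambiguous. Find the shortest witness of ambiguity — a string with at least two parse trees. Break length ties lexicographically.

b b b

length 1: no string has ≥2 trees
length 2: no string has ≥2 trees
length 3: b b b has 2 parse trees

Two derivations of b b b:
  U ⇒ U U ⇒ U U U ⇒ b U U ⇒ b b U ⇒ b b b
  U ⇒ U U ⇒ b U ⇒ b U U ⇒ b b U ⇒ b b b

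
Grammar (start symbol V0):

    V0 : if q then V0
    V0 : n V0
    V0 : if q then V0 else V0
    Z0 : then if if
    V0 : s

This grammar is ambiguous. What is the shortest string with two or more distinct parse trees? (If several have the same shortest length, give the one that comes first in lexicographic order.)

length 1: no string has ≥2 trees
length 2: no string has ≥2 trees
length 3: no string has ≥2 trees
length 4: no string has ≥2 trees
length 5: no string has ≥2 trees
length 6: no string has ≥2 trees
length 7: no string has ≥2 trees
length 8: no string has ≥2 trees
length 9: if q then if q then s else s has 2 parse trees

Two derivations of if q then if q then s else s:
  V0 ⇒ if q then V0 ⇒ if q then if q then V0 else V0 ⇒ if q then if q then s else V0 ⇒ if q then if q then s else s
  V0 ⇒ if q then V0 else V0 ⇒ if q then if q then V0 else V0 ⇒ if q then if q then s else V0 ⇒ if q then if q then s else s

if q then if q then s else s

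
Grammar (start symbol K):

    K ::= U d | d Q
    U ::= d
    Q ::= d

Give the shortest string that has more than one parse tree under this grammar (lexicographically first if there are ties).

d d

length 2: d d has 2 parse trees

Two derivations of d d:
  K ⇒ U d ⇒ d d
  K ⇒ d Q ⇒ d d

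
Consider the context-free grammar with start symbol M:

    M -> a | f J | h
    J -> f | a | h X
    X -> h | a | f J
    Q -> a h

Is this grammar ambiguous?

Unambiguous

Only M, J, X are reachable from M; ignoring the rest: The reachable rules are right-linear with at most one rule per (nonterminal, next-terminal) pair. Each input token forces the next rule, so parsing is deterministic.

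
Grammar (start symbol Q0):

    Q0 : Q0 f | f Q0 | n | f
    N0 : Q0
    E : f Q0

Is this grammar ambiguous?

Witness: f f

Derivation 1: Q0 ⇒ Q0 f ⇒ f f
Derivation 2: Q0 ⇒ f Q0 ⇒ f f

Two distinct leftmost derivations for the same string.

Ambiguous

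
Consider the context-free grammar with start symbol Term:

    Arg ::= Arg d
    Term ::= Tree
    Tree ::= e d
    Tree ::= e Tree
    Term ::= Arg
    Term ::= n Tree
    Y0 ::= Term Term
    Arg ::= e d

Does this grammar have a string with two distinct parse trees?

Ambiguous

Witness: e d

Derivation 1: Term ⇒ Tree ⇒ e d
Derivation 2: Term ⇒ Arg ⇒ e d

Two distinct leftmost derivations for the same string.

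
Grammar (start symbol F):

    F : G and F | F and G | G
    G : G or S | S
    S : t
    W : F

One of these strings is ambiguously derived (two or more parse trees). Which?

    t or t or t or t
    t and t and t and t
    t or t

t and t and t and t

t or t or t or t: 1 tree
t and t and t and t: 8 trees
t or t: 1 tree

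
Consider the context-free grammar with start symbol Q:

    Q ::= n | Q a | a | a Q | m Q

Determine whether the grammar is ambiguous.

Witness: a a

Derivation 1: Q ⇒ Q a ⇒ a a
Derivation 2: Q ⇒ a Q ⇒ a a

Two distinct leftmost derivations for the same string.

Ambiguous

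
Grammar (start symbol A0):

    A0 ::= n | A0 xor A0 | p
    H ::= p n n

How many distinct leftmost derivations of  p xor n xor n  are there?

Parse trees for p xor n xor n:
  [A0 [A0 p] xor [A0 [A0 n] xor [A0 n]]]
  [A0 [A0 [A0 p] xor [A0 n]] xor [A0 n]]

2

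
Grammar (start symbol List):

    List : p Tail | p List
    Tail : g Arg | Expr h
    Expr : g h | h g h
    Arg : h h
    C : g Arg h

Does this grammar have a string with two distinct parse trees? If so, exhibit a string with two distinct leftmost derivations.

Ambiguous

Witness: p g h h

Derivation 1: List ⇒ p Tail ⇒ p g Arg ⇒ p g h h
Derivation 2: List ⇒ p Tail ⇒ p Expr h ⇒ p g h h

Two distinct leftmost derivations for the same string.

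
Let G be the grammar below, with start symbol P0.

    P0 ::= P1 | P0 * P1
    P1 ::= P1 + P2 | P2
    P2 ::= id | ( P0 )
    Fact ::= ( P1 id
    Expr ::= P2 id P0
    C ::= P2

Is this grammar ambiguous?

(Fact, Expr, C are unreachable from P0, so their rules don't affect L(P0).) This is a standard precedence ladder (P0 over P1 over P2), with each level left-recursive on its own operator ('*' at P0, '+' at P1). That structure is LR(1), hence unambiguous.

Unambiguous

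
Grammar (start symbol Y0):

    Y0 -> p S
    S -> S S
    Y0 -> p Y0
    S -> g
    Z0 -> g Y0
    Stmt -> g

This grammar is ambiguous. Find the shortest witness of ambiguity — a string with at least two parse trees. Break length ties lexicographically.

p g g g

length 2: no string has ≥2 trees
length 3: no string has ≥2 trees
length 4: p g g g has 2 parse trees

Two derivations of p g g g:
  Y0 ⇒ p S ⇒ p S S ⇒ p S S S ⇒ p g S S ⇒ p g g S ⇒ p g g g
  Y0 ⇒ p S ⇒ p S S ⇒ p g S ⇒ p g S S ⇒ p g g S ⇒ p g g g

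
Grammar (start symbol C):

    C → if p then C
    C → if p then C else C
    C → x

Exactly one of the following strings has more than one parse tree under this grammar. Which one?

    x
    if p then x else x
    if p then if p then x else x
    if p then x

if p then if p then x else x

x: 1 tree
if p then x else x: 1 tree
if p then if p then x else x: 2 trees
if p then x: 1 tree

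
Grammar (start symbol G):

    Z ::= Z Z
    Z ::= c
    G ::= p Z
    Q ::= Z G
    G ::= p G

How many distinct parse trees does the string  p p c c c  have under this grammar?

2

Parse trees for p p c c c:
  [G p [G p [Z [Z c] [Z [Z c] [Z c]]]]]
  [G p [G p [Z [Z [Z c] [Z c]] [Z c]]]]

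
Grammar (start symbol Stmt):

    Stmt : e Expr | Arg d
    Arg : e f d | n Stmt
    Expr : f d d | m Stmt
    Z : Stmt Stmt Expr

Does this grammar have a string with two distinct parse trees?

Witness: e f d d

Derivation 1: Stmt ⇒ e Expr ⇒ e f d d
Derivation 2: Stmt ⇒ Arg d ⇒ e f d d

Two distinct leftmost derivations for the same string.

Ambiguous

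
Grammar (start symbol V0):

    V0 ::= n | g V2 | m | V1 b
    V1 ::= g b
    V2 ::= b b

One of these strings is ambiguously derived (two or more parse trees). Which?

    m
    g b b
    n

m: 1 tree
g b b: 2 trees
n: 1 tree

g b b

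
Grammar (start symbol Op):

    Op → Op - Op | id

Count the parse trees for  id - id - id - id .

5

Parse trees for id - id - id - id:
  [Op [Op id] - [Op [Op id] - [Op [Op id] - [Op id]]]]
  [Op [Op id] - [Op [Op [Op id] - [Op id]] - [Op id]]]
  [Op [Op [Op id] - [Op id]] - [Op [Op id] - [Op id]]]
  [Op [Op [Op id] - [Op [Op id] - [Op id]]] - [Op id]]
  [Op [Op [Op [Op id] - [Op id]] - [Op id]] - [Op id]]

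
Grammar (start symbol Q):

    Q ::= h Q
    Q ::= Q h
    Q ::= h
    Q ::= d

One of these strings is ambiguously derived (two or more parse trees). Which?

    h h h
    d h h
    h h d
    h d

h h h

h h h: 4 trees
d h h: 1 tree
h h d: 1 tree
h d: 1 tree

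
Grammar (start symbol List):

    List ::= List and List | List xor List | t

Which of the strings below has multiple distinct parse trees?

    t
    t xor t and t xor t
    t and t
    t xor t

t xor t and t xor t

t: 1 tree
t xor t and t xor t: 5 trees
t and t: 1 tree
t xor t: 1 tree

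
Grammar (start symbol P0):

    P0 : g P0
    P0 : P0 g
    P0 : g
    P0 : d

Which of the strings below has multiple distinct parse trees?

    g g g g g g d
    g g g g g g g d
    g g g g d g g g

g g g g d g g g

g g g g g g d: 1 tree
g g g g g g g d: 1 tree
g g g g d g g g: 35 trees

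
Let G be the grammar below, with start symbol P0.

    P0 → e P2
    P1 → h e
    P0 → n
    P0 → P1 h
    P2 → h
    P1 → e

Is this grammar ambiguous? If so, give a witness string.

Witness: e h

Derivation 1: P0 ⇒ e P2 ⇒ e h
Derivation 2: P0 ⇒ P1 h ⇒ e h

Two distinct leftmost derivations for the same string.

Ambiguous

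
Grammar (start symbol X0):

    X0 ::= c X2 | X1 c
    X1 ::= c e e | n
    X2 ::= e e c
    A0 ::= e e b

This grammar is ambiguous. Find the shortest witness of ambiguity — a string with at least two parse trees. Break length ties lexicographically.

length 2: no string has ≥2 trees
length 4: c e e c has 2 parse trees

Two derivations of c e e c:
  X0 ⇒ c X2 ⇒ c e e c
  X0 ⇒ X1 c ⇒ c e e c

c e e c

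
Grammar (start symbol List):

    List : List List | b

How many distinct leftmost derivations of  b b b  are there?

2

Parse trees for b b b:
  [List [List b] [List [List b] [List b]]]
  [List [List [List b] [List b]] [List b]]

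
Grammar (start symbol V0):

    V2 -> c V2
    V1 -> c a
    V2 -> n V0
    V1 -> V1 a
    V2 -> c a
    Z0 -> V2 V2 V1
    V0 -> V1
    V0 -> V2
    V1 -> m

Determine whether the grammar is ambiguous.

Witness: c a

Derivation 1: V0 ⇒ V1 ⇒ c a
Derivation 2: V0 ⇒ V2 ⇒ c a

Two distinct leftmost derivations for the same string.

Ambiguous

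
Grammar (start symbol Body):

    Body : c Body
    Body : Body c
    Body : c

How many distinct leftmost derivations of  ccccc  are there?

Parse trees for ccccc (showing first 6 of 16):
  [Body c [Body c [Body c [Body c [Body c]]]]]
  [Body c [Body c [Body c [Body [Body c] c]]]]
  [Body c [Body c [Body [Body c [Body c]] c]]]
  [Body c [Body c [Body [Body [Body c] c] c]]]
  [Body c [Body [Body c [Body c [Body c]]] c]]
  [Body c [Body [Body c [Body [Body c] c]] c]]

16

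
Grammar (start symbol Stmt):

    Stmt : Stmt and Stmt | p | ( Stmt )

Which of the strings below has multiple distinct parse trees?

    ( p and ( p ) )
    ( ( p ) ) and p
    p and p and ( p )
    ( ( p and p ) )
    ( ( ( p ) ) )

( p and ( p ) ): 1 tree
( ( p ) ) and p: 1 tree
p and p and ( p ): 2 trees
( ( p and p ) ): 1 tree
( ( ( p ) ) ): 1 tree

p and p and ( p )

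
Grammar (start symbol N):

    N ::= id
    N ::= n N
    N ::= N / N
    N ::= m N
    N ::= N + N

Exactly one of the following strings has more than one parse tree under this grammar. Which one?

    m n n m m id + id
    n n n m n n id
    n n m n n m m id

m n n m m id + id: 6 trees
n n n m n n id: 1 tree
n n m n n m m id: 1 tree

m n n m m id + id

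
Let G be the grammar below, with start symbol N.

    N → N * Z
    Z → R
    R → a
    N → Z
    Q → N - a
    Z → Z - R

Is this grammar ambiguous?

Unambiguous

(Q is unreachable from N, so its rules don't affect L(N).) The grammar is stratified — N handles '*' (left-recursive), Z handles '-', R atoms. Each operator has a fixed associativity and precedence level, so every string has one parse.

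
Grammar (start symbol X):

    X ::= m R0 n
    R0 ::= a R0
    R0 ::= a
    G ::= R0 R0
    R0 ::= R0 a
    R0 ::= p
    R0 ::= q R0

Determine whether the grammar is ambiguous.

Witness: m a a n

Derivation 1: X ⇒ m R0 n ⇒ m a R0 n ⇒ m a a n
Derivation 2: X ⇒ m R0 n ⇒ m R0 a n ⇒ m a a n

Two distinct leftmost derivations for the same string.

Ambiguous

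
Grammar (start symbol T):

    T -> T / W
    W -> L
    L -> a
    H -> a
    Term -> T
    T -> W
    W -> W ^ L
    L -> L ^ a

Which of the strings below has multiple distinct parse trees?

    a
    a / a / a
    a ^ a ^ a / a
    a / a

a: 1 tree
a / a / a: 1 tree
a ^ a ^ a / a: 4 trees
a / a: 1 tree

a ^ a ^ a / a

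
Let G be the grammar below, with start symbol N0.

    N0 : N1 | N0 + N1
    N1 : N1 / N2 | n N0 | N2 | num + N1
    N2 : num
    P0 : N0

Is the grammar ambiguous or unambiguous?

Ambiguous

Witness: num + num

Derivation 1: N0 ⇒ N1 ⇒ num + N1 ⇒ num + N2 ⇒ num + num
Derivation 2: N0 ⇒ N0 + N1 ⇒ N1 + N1 ⇒ N2 + N1 ⇒ num + N1 ⇒ num + N2 ⇒ num + num

Two distinct leftmost derivations for the same string.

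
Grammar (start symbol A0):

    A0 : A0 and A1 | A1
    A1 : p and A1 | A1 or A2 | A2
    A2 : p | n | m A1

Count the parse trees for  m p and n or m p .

4

Parse trees for m p and n or m p:
  [A0 [A0 [A1 [A2 m [A1 [A2 p]]]]] and [A1 [A1 [A2 n]] or [A2 m [A1 [A2 p]]]]]
  [A0 [A1 [A1 [A2 m [A1 p and [A1 [A2 n]]]]] or [A2 m [A1 [A2 p]]]]]
  [A0 [A1 [A2 m [A1 p and [A1 [A1 [A2 n]] or [A2 m [A1 [A2 p]]]]]]]]
  [A0 [A1 [A2 m [A1 [A1 p and [A1 [A2 n]]] or [A2 m [A1 [A2 p]]]]]]]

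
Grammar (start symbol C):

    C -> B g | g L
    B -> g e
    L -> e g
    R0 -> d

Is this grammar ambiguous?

Witness: g e g

Derivation 1: C ⇒ B g ⇒ g e g
Derivation 2: C ⇒ g L ⇒ g e g

Two distinct leftmost derivations for the same string.

Ambiguous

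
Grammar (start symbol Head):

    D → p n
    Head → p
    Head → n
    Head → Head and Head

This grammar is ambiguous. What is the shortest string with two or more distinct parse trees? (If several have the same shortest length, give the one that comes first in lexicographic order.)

n and n and n

length 1: no string has ≥2 trees
length 3: no string has ≥2 trees
length 5: n and n and n has 2 parse trees

Two derivations of n and n and n:
  Head ⇒ Head and Head ⇒ n and Head ⇒ n and Head and Head ⇒ n and n and Head ⇒ n and n and n
  Head ⇒ Head and Head ⇒ Head and Head and Head ⇒ n and Head and Head ⇒ n and n and Head ⇒ n and n and n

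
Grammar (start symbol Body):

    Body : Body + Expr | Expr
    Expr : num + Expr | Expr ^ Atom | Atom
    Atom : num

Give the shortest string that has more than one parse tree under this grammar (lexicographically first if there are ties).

length 1: no string has ≥2 trees
length 3: num + num has 2 parse trees

Two derivations of num + num:
  Body ⇒ Body + Expr ⇒ Expr + Expr ⇒ Atom + Expr ⇒ num + Expr ⇒ num + Atom ⇒ num + num
  Body ⇒ Expr ⇒ num + Expr ⇒ num + Atom ⇒ num + num

num + num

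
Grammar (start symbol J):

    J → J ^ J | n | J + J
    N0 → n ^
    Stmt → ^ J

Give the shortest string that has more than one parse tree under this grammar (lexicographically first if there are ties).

length 1: no string has ≥2 trees
length 3: no string has ≥2 trees
length 5: n + n + n has 2 parse trees

Two derivations of n + n + n:
  J ⇒ J + J ⇒ n + J ⇒ n + J + J ⇒ n + n + J ⇒ n + n + n
  J ⇒ J + J ⇒ J + J + J ⇒ n + J + J ⇒ n + n + J ⇒ n + n + n

n + n + n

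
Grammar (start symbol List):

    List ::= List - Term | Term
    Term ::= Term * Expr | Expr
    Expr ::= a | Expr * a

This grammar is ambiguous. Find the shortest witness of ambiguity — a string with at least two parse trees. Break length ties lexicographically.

length 1: no string has ≥2 trees
length 3: a * a has 2 parse trees

Two derivations of a * a:
  List ⇒ Term ⇒ Term * Expr ⇒ Expr * Expr ⇒ a * Expr ⇒ a * a
  List ⇒ Term ⇒ Expr ⇒ Expr * a ⇒ a * a

a * a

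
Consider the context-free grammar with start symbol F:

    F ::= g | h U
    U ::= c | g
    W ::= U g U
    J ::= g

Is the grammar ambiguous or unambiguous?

Only F, U are reachable from F; ignoring the rest: Each reachable nonterminal has at most one production per leading terminal, and all productions are right-linear; the derivation is determined token-by-token.

Unambiguous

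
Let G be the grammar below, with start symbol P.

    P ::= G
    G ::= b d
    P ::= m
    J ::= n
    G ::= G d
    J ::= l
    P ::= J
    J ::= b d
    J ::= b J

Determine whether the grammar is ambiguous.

Ambiguous

Witness: b d

Derivation 1: P ⇒ G ⇒ b d
Derivation 2: P ⇒ J ⇒ b d

Two distinct leftmost derivations for the same string.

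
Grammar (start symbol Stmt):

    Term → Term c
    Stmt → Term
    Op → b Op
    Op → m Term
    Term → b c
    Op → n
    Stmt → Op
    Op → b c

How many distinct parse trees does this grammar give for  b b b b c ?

Parse trees for b b b b c:
  [Stmt [Op b [Op b [Op b [Op b c]]]]]

1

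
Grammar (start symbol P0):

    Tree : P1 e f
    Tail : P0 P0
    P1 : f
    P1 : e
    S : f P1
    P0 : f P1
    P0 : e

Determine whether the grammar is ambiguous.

Unambiguous

Only P0, P1 are reachable from P0; ignoring the rest: Restricted to the reachable nonterminals, every rule has the form A → t or A → t B, and no two rules for the same A share a first terminal. The grammar encodes a DFA — one run per string.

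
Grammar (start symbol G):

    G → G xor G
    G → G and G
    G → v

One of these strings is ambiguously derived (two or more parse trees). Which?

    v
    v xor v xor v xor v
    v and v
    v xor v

v xor v xor v xor v

v: 1 tree
v xor v xor v xor v: 5 trees
v and v: 1 tree
v xor v: 1 tree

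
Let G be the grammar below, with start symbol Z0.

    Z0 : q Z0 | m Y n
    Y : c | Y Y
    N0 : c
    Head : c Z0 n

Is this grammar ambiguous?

Witness: m c c c n

Derivation 1: Z0 ⇒ m Y n ⇒ m Y Y n ⇒ m c Y n ⇒ m c Y Y n ⇒ m c c Y n ⇒ m c c c n
Derivation 2: Z0 ⇒ m Y n ⇒ m Y Y n ⇒ m Y Y Y n ⇒ m c Y Y n ⇒ m c c Y n ⇒ m c c c n

Two distinct leftmost derivations for the same string.

Ambiguous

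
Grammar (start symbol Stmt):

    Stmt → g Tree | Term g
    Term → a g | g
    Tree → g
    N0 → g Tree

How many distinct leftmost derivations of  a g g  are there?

Parse trees for a g g:
  [Stmt [Term a g] g]

1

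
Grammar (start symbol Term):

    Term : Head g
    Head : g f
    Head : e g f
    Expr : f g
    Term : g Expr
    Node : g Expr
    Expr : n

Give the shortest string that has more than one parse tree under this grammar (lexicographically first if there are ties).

g f g

length 2: no string has ≥2 trees
length 3: g f g has 2 parse trees

Two derivations of g f g:
  Term ⇒ Head g ⇒ g f g
  Term ⇒ g Expr ⇒ g f g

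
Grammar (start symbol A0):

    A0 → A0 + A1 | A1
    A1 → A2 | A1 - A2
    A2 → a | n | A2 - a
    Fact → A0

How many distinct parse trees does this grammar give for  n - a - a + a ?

Parse trees for n - a - a + a:
  [A0 [A0 [A1 [A2 [A2 [A2 n] - a] - a]]] + [A1 [A2 a]]]
  [A0 [A0 [A1 [A1 [A2 n]] - [A2 [A2 a] - a]]] + [A1 [A2 a]]]
  [A0 [A0 [A1 [A1 [A2 [A2 n] - a]] - [A2 a]]] + [A1 [A2 a]]]
  [A0 [A0 [A1 [A1 [A1 [A2 n]] - [A2 a]] - [A2 a]]] + [A1 [A2 a]]]

4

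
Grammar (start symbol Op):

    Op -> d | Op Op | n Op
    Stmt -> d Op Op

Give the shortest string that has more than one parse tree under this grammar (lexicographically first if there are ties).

length 1: no string has ≥2 trees
length 2: no string has ≥2 trees
length 3: d d d has 2 parse trees

Two derivations of d d d:
  Op ⇒ Op Op ⇒ d Op ⇒ d Op Op ⇒ d d Op ⇒ d d d
  Op ⇒ Op Op ⇒ Op Op Op ⇒ d Op Op ⇒ d d Op ⇒ d d d

d d d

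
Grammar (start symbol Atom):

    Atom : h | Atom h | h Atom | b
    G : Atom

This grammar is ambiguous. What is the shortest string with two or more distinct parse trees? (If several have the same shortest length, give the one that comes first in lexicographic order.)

h h

length 1: no string has ≥2 trees
length 2: h h has 2 parse trees

Two derivations of h h:
  Atom ⇒ Atom h ⇒ h h
  Atom ⇒ h Atom ⇒ h h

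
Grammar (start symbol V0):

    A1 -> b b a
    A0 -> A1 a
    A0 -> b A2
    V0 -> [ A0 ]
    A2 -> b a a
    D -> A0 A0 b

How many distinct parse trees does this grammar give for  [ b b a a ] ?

2

Parse trees for [ b b a a ]:
  [V0 [ [A0 [A1 b b a] a] ]]
  [V0 [ [A0 b [A2 b a a]] ]]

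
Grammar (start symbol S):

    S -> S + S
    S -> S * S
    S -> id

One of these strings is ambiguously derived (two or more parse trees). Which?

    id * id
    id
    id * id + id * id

id * id: 1 tree
id: 1 tree
id * id + id * id: 5 trees

id * id + id * id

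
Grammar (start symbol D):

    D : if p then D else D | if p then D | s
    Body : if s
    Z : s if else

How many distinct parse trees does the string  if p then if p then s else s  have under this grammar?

2

Parse trees for if p then if p then s else s:
  [D if p then [D if p then [D s]] else [D s]]
  [D if p then [D if p then [D s] else [D s]]]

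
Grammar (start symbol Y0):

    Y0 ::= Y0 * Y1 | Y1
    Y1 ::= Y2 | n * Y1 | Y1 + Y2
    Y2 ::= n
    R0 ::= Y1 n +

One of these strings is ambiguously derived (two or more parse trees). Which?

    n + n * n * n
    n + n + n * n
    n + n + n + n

n + n * n * n: 2 trees
n + n + n * n: 1 tree
n + n + n + n: 1 tree

n + n * n * n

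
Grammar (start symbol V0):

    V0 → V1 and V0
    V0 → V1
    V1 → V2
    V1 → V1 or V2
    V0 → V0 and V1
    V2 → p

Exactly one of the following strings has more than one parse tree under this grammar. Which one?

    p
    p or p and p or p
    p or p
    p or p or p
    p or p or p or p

p: 1 tree
p or p and p or p: 2 trees
p or p: 1 tree
p or p or p: 1 tree
p or p or p or p: 1 tree

p or p and p or p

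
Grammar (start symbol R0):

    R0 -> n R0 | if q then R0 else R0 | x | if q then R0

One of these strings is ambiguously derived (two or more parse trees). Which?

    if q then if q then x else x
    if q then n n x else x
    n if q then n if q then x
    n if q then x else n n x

if q then if q then x else x

if q then if q then x else x: 2 trees
if q then n n x else x: 1 tree
n if q then n if q then x: 1 tree
n if q then x else n n x: 1 tree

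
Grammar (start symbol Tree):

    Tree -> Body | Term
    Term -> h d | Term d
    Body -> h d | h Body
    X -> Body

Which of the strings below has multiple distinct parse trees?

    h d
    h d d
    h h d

h d

h d: 2 trees
h d d: 1 tree
h h d: 1 tree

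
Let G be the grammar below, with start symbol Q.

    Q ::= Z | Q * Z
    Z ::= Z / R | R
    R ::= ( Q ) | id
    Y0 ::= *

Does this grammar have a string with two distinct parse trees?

(Y0 is unreachable from Q, so its rules don't affect L(Q).) This is a standard precedence ladder (Q over Z over R), with each level left-recursive on its own operator ('*' at Q, '/' at Z). That structure is LR(1), hence unambiguous.

Unambiguous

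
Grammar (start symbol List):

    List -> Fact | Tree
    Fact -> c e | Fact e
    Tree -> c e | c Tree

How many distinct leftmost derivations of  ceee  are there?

1

Parse trees for ceee:
  [List [Fact [Fact [Fact c e] e] e]]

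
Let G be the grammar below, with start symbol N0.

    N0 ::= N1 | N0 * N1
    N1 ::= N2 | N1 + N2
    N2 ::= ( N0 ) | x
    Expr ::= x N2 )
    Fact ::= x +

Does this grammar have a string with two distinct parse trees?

(Expr, Fact are unreachable from N0, so their rules don't affect L(N0).) The grammar is stratified — N0 handles '*' (left-recursive), N1 handles '+', N2 atoms. Each operator has a fixed associativity and precedence level, so every string has one parse.

Unambiguous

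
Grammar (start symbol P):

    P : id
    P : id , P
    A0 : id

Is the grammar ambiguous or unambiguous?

Unambiguous

Only P is reachable from P; ignoring the rest: The reachable grammar is A → atom sep A | atom. Each atom is followed by either the separator (recurse) or end-of-string (stop) — no choice point.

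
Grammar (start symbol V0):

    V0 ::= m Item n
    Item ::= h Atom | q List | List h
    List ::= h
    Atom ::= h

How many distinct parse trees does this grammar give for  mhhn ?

2

Parse trees for mhhn:
  [V0 m [Item h [Atom h]] n]
  [V0 m [Item [List h] h] n]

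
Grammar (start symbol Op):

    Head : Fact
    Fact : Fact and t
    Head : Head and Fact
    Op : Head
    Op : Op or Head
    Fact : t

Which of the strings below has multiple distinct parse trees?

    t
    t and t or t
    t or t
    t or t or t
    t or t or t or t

t and t or t

t: 1 tree
t and t or t: 2 trees
t or t: 1 tree
t or t or t: 1 tree
t or t or t or t: 1 tree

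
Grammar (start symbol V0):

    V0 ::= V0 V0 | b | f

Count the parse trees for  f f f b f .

14

Parse trees for f f f b f (showing first 6 of 14):
  [V0 [V0 f] [V0 [V0 f] [V0 [V0 f] [V0 [V0 b] [V0 f]]]]]
  [V0 [V0 f] [V0 [V0 f] [V0 [V0 [V0 f] [V0 b]] [V0 f]]]]
  [V0 [V0 f] [V0 [V0 [V0 f] [V0 f]] [V0 [V0 b] [V0 f]]]]
  [V0 [V0 f] [V0 [V0 [V0 f] [V0 [V0 f] [V0 b]]] [V0 f]]]
  [V0 [V0 f] [V0 [V0 [V0 [V0 f] [V0 f]] [V0 b]] [V0 f]]]
  [V0 [V0 [V0 f] [V0 f]] [V0 [V0 f] [V0 [V0 b] [V0 f]]]]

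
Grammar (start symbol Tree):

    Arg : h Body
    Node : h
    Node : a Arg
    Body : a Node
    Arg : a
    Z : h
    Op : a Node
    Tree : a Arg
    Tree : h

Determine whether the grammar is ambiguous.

Only Tree, Arg, Body, Node are reachable from Tree; ignoring the rest: Restricted to the reachable nonterminals, every rule has the form A → t or A → t B, and no two rules for the same A share a first terminal. The grammar encodes a DFA — one run per string.

Unambiguous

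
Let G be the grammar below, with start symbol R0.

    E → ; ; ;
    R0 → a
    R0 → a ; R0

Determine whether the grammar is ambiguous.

(E is unreachable from R0, so its rules don't affect L(R0).) The reachable grammar is A → atom sep A | atom. Each atom is followed by either the separator (recurse) or end-of-string (stop) — no choice point.

Unambiguous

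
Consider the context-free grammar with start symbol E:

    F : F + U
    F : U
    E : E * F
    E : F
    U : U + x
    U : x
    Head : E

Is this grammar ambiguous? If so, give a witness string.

Ambiguous

Witness: x + x

Derivation 1: E ⇒ F ⇒ F + U ⇒ U + U ⇒ x + U ⇒ x + x
Derivation 2: E ⇒ F ⇒ U ⇒ U + x ⇒ x + x

Two distinct leftmost derivations for the same string.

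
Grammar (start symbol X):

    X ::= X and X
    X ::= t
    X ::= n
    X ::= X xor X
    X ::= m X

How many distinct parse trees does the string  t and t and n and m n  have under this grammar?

5

Parse trees for t and t and n and m n:
  [X [X t] and [X [X t] and [X [X n] and [X m [X n]]]]]
  [X [X t] and [X [X [X t] and [X n]] and [X m [X n]]]]
  [X [X [X t] and [X t]] and [X [X n] and [X m [X n]]]]
  [X [X [X t] and [X [X t] and [X n]]] and [X m [X n]]]
  [X [X [X [X t] and [X t]] and [X n]] and [X m [X n]]]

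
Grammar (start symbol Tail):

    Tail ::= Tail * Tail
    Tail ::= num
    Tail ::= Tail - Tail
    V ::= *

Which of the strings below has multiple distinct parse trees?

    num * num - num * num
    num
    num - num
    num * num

num * num - num * num: 5 trees
num: 1 tree
num - num: 1 tree
num * num: 1 tree

num * num - num * num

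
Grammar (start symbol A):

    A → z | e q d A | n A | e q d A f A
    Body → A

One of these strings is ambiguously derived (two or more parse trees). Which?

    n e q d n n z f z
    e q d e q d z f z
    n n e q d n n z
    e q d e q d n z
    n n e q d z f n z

n e q d n n z f z: 1 tree
e q d e q d z f z: 2 trees
n n e q d n n z: 1 tree
e q d e q d n z: 1 tree
n n e q d z f n z: 1 tree

e q d e q d z f z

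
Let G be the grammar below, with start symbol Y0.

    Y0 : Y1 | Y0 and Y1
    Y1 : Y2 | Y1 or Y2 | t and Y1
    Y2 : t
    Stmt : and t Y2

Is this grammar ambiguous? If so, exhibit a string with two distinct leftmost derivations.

Witness: t and t

Derivation 1: Y0 ⇒ Y1 ⇒ t and Y1 ⇒ t and Y2 ⇒ t and t
Derivation 2: Y0 ⇒ Y0 and Y1 ⇒ Y1 and Y1 ⇒ Y2 and Y1 ⇒ t and Y1 ⇒ t and Y2 ⇒ t and t

Two distinct leftmost derivations for the same string.

Ambiguous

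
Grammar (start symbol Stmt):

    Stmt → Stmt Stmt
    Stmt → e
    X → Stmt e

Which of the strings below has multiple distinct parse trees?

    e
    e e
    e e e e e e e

e: 1 tree
e e: 1 tree
e e e e e e e: 132 trees

e e e e e e e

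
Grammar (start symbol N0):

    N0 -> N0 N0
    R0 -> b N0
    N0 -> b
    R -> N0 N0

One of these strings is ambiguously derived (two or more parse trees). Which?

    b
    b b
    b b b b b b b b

b: 1 tree
b b: 1 tree
b b b b b b b b: 429 trees

b b b b b b b b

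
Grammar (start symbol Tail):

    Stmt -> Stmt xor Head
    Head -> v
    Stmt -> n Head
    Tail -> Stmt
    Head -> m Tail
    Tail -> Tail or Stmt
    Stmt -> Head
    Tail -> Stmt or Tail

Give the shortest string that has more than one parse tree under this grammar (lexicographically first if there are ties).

length 1: no string has ≥2 trees
length 2: no string has ≥2 trees
length 3: v or v has 2 parse trees

Two derivations of v or v:
  Tail ⇒ Tail or Stmt ⇒ Stmt or Stmt ⇒ Head or Stmt ⇒ v or Stmt ⇒ v or Head ⇒ v or v
  Tail ⇒ Stmt or Tail ⇒ Head or Tail ⇒ v or Tail ⇒ v or Stmt ⇒ v or Head ⇒ v or v

v or v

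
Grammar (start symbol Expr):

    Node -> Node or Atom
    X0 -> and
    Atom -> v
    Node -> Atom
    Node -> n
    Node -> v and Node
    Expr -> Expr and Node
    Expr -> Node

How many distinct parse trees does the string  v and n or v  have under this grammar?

Parse trees for v and n or v:
  [Expr [Expr [Node [Atom v]]] and [Node [Node n] or [Atom v]]]
  [Expr [Node [Node v and [Node n]] or [Atom v]]]
  [Expr [Node v and [Node [Node n] or [Atom v]]]]

3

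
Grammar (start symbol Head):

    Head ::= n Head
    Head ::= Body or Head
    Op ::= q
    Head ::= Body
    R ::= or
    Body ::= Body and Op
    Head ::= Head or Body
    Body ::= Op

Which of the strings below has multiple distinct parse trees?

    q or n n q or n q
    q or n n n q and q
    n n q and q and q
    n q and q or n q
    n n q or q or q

n n q or q or q

q or n n q or n q: 1 tree
q or n n n q and q: 1 tree
n n q and q and q: 1 tree
n q and q or n q: 1 tree
n n q or q or q: 11 trees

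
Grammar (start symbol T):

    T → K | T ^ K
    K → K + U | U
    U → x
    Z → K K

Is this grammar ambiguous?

(Z is unreachable from T, so its rules don't affect L(T).) T → T ^ K | K  ;  K → K + U | U  — a left-associative chain with U at the bottom. Each string factors uniquely by precedence.

Unambiguous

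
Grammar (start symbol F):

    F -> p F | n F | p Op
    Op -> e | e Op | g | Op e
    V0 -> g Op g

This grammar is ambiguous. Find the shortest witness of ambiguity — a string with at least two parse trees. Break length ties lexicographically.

p e e

length 2: no string has ≥2 trees
length 3: p e e has 2 parse trees

Two derivations of p e e:
  F ⇒ p Op ⇒ p e Op ⇒ p e e
  F ⇒ p Op ⇒ p Op e ⇒ p e e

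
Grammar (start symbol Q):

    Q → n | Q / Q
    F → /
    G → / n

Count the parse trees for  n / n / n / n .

5

Parse trees for n / n / n / n:
  [Q [Q n] / [Q [Q n] / [Q [Q n] / [Q n]]]]
  [Q [Q n] / [Q [Q [Q n] / [Q n]] / [Q n]]]
  [Q [Q [Q n] / [Q n]] / [Q [Q n] / [Q n]]]
  [Q [Q [Q n] / [Q [Q n] / [Q n]]] / [Q n]]
  [Q [Q [Q [Q n] / [Q n]] / [Q n]] / [Q n]]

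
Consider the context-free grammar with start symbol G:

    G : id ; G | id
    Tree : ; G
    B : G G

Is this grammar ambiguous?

(Tree, B are unreachable from G, so their rules don't affect L(G).) Right-recursive list with a separator: after each atom, whether the separator follows determines the rule. One parse per string.

Unambiguous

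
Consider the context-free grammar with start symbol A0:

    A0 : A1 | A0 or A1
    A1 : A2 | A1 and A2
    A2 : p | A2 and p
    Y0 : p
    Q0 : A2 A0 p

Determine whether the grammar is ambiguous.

Ambiguous

Witness: p and p

Derivation 1: A0 ⇒ A1 ⇒ A2 ⇒ A2 and p ⇒ p and p
Derivation 2: A0 ⇒ A1 ⇒ A1 and A2 ⇒ A2 and A2 ⇒ p and A2 ⇒ p and p

Two distinct leftmost derivations for the same string.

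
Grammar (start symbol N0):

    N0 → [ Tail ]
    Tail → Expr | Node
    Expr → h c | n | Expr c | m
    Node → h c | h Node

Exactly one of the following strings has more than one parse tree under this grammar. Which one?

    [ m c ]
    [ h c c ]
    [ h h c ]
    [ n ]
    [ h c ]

[ h c ]

[ m c ]: 1 tree
[ h c c ]: 1 tree
[ h h c ]: 1 tree
[ n ]: 1 tree
[ h c ]: 2 trees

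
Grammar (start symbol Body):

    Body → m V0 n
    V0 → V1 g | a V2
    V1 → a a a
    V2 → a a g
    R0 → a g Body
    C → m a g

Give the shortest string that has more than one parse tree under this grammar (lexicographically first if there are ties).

m a a a g n

length 6: m a a a g n has 2 parse trees

Two derivations of m a a a g n:
  Body ⇒ m V0 n ⇒ m V1 g n ⇒ m a a a g n
  Body ⇒ m V0 n ⇒ m a V2 n ⇒ m a a a g n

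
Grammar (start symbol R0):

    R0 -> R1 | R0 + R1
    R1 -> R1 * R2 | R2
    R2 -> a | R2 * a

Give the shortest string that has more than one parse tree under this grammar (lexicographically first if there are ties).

a * a

length 1: no string has ≥2 trees
length 3: a * a has 2 parse trees

Two derivations of a * a:
  R0 ⇒ R1 ⇒ R1 * R2 ⇒ R2 * R2 ⇒ a * R2 ⇒ a * a
  R0 ⇒ R1 ⇒ R2 ⇒ R2 * a ⇒ a * a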